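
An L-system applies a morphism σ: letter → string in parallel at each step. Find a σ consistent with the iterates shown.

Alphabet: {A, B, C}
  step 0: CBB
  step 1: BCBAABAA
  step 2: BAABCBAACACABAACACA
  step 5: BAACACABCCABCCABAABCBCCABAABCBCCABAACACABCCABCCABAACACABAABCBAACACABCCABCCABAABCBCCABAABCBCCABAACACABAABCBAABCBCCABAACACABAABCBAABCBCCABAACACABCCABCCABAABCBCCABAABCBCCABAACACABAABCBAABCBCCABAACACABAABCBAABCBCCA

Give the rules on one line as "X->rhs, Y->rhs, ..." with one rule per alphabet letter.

  step 1 ⇒ step 2: BCBAABAA ⇒ BAA·BC·BAA·CA·CA·BAA·CA·CA
    A ↦ CA
    B ↦ BAA
    C ↦ BC

A->CA, B->BAA, C->BC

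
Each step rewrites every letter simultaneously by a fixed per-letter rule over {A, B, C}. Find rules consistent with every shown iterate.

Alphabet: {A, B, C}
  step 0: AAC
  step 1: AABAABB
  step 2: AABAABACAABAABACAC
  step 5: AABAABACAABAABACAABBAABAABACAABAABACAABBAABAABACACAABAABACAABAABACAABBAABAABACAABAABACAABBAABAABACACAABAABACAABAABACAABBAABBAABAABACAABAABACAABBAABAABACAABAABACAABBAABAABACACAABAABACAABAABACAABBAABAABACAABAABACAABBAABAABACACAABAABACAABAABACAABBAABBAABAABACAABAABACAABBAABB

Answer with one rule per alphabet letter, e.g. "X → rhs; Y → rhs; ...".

A->AAB, B->AC, C->B

  step 1 ⇒ step 2: AABAABB ⇒ AAB·AAB·AC·AAB·AAB·AC·AC
    A ↦ AAB
    B ↦ AC
  step 0 ⇒ step 1: AAC ⇒ AAB·AAB·B
    C ↦ B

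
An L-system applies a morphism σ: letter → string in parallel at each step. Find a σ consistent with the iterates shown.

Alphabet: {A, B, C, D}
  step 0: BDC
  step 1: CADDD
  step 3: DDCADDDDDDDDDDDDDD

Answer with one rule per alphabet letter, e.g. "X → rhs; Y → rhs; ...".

  step 0 ⇒ step 1: BDC ⇒ CA·DD·D
    B ↦ CA
    C ↦ D
    D ↦ DD
    A ↦ BD  (constrained at step 1)

A->BD, B->CA, C->D, D->DD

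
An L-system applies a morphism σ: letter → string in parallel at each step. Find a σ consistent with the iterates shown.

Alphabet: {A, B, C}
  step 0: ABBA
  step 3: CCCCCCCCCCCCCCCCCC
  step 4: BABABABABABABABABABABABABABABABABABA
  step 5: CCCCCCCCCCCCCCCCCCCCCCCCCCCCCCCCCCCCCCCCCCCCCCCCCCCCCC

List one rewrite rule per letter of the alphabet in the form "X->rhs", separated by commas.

A->C, B->CC, C->BA

  step 4 ⇒ step 5: BABABABABABABABABABABABABABABABABABA ⇒ CC·C·CC·C·CC·C·CC·C·CC·C·CC·C·CC·C·CC·C·CC·C·CC·C·CC·C·CC·C·CC·C·CC·C·CC·C·CC·C·CC·C·CC·C
    A ↦ C
    B ↦ CC
  step 3 ⇒ step 4: CCCCCCCCCCCCCCCCCC ⇒ BA·BA·BA·BA·BA·BA·BA·BA·BA·BA·BA·BA·BA·BA·BA·BA·BA·BA
    C ↦ BA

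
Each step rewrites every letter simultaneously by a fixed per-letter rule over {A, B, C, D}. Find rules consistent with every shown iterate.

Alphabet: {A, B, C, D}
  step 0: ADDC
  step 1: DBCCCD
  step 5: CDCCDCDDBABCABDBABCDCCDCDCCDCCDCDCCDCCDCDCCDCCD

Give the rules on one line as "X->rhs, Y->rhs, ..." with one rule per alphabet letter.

  step 0 ⇒ step 1: ADDC ⇒ DB·C·C·CD
    A ↦ DB
    C ↦ CD
    D ↦ C
    B ↦ AB  (constrained at step 1)

A->DB, B->AB, C->CD, D->C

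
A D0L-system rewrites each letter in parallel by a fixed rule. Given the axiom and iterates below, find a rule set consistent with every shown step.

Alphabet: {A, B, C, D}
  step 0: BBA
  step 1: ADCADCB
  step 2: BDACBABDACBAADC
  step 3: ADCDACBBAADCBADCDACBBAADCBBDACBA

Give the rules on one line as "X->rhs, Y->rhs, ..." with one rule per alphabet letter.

A->B, B->ADC, C->BA, D->DAC

  step 2 ⇒ step 3: BDACBABDACBAADC ⇒ ADC·DAC·B·BA·ADC·B·ADC·DAC·B·BA·ADC·B·B·DAC·BA
    A ↦ B
    B ↦ ADC
    C ↦ BA
    D ↦ DAC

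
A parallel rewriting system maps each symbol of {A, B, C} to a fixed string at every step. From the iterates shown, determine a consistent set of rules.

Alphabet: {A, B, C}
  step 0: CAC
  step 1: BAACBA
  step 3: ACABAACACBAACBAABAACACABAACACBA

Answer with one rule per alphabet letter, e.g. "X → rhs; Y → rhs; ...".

  step 0 ⇒ step 1: CAC ⇒ BA·AC·BA
    A ↦ AC
    C ↦ BA
    B ↦ ABA  (constrained at step 1)

A->AC, B->ABA, C->BA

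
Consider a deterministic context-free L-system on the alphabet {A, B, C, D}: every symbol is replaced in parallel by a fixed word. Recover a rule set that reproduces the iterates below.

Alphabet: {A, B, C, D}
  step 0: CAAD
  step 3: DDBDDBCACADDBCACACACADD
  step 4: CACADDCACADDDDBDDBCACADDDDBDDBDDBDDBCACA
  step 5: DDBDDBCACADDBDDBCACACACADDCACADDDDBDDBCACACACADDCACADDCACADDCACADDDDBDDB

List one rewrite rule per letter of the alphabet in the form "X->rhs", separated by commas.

  step 4 ⇒ step 5: CACADDCACADDDDBDDBCACADDDDBDDBDDBDDBCACA ⇒ D·DB·D·DB·CA·CA·D·DB·D·DB·CA·CA·CA·CA·DD·CA·CA·DD·D·DB·D·DB·CA·CA·CA·CA·DD·CA·CA·DD·CA·CA·DD·CA·CA·DD·D·DB·D·DB
    A ↦ DB
    B ↦ DD
    C ↦ D
    D ↦ CA

A->DB, B->DD, C->D, D->CA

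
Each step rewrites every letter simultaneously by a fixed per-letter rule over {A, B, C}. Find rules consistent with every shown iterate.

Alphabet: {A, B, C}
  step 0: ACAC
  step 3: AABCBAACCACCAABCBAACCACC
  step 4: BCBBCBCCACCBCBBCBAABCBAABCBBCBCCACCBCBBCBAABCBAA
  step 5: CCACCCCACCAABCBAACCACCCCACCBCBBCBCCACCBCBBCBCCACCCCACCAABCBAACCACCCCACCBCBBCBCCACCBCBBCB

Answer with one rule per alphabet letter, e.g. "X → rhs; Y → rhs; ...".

A->BCB, B->CC, C->A

  step 4 ⇒ step 5: BCBBCBCCACCBCBBCBAABCBAABCBBCBCCACCBCBBCBAABCBAA ⇒ CC·A·CC·CC·A·CC·A·A·BCB·A·A·CC·A·CC·CC·A·CC·BCB·BCB·CC·A·CC·BCB·BCB·CC·A·CC·CC·A·CC·A·A·BCB·A·A·CC·A·CC·CC·A·CC·BCB·BCB·CC·A·CC·BCB·BCB
    A ↦ BCB
    B ↦ CC
    C ↦ A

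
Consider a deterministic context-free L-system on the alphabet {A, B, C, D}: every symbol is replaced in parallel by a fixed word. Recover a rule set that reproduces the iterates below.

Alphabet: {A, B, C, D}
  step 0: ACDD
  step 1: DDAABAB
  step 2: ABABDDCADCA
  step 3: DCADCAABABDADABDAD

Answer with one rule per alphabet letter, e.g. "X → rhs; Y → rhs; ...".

  step 2 ⇒ step 3: ABABDDCADCA ⇒ D·CA·D·CA·AB·AB·DA·D·AB·DA·D
    A ↦ D
    B ↦ CA
    C ↦ DA
    D ↦ AB

A->D, B->CA, C->DA, D->AB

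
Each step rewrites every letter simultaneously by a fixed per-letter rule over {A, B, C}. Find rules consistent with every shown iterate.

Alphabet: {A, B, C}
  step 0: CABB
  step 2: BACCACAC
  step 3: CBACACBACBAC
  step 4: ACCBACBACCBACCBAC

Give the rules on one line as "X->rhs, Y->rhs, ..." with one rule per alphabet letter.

A->B, B->C, C->AC

  step 3 ⇒ step 4: CBACACBACBAC ⇒ AC·C·B·AC·B·AC·C·B·AC·C·B·AC
    A ↦ B
    B ↦ C
    C ↦ AC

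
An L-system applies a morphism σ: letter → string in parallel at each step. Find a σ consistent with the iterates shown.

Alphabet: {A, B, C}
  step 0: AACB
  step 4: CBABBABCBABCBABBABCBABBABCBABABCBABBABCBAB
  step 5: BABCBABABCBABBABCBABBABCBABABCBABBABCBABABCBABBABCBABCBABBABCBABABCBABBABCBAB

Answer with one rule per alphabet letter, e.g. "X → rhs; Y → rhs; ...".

A->CB, B->AB, C->B

  step 4 ⇒ step 5: CBABBABCBABCBABBABCBABBABCBABABCBABBABCBAB ⇒ B·AB·CB·AB·AB·CB·AB·B·AB·CB·AB·B·AB·CB·AB·AB·CB·AB·B·AB·CB·AB·AB·CB·AB·B·AB·CB·AB·CB·AB·B·AB·CB·AB·AB·CB·AB·B·AB·CB·AB
    A ↦ CB
    B ↦ AB
    C ↦ B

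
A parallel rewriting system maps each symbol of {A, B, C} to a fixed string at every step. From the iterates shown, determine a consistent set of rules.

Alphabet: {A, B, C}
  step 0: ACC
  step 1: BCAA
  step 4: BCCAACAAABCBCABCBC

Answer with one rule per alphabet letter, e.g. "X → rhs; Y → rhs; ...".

  step 0 ⇒ step 1: ACC ⇒ BC·A·A
    A ↦ BC
    C ↦ A
    B ↦ CA  (constrained at step 1)

A->BC, B->CA, C->A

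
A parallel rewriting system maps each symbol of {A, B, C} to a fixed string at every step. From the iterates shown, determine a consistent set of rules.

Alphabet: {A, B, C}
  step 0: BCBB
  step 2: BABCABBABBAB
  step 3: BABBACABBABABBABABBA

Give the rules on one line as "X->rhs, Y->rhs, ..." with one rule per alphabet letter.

A->B, B->BA, C->CA

  step 2 ⇒ step 3: BABCABBABBAB ⇒ BA·B·BA·CA·B·BA·BA·B·BA·BA·B·BA
    A ↦ B
    B ↦ BA
    C ↦ CA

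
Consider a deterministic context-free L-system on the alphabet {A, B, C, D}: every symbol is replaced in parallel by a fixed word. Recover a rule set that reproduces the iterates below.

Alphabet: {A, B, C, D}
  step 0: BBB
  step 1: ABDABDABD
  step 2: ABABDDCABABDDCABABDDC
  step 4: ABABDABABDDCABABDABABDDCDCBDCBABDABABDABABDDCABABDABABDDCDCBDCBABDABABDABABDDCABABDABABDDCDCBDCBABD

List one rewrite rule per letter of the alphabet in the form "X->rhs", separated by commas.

  step 1 ⇒ step 2: ABDABDABD ⇒ AB·ABD·DC·AB·ABD·DC·AB·ABD·DC
    A ↦ AB
    B ↦ ABD
    D ↦ DC
    C ↦ B  (constrained at step 2)

A->AB, B->ABD, C->B, D->DC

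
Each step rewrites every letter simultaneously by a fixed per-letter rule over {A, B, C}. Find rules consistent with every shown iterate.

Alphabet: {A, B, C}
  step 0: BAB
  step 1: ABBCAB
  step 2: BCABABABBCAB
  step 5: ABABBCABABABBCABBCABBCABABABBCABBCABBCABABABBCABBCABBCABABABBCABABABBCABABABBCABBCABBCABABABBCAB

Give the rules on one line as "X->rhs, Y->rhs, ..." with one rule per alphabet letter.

A->BC, B->AB, C->AB

  step 1 ⇒ step 2: ABBCAB ⇒ BC·AB·AB·AB·BC·AB
    A ↦ BC
    B ↦ AB
    C ↦ AB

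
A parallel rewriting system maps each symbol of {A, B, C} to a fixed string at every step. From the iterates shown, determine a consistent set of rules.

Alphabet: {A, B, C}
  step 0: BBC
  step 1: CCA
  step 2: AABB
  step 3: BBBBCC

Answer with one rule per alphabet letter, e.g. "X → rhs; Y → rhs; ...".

  step 2 ⇒ step 3: AABB ⇒ BB·BB·C·C
    A ↦ BB
    B ↦ C
  step 0 ⇒ step 1: BBC ⇒ C·C·A
    C ↦ A

A->BB, B->C, C->A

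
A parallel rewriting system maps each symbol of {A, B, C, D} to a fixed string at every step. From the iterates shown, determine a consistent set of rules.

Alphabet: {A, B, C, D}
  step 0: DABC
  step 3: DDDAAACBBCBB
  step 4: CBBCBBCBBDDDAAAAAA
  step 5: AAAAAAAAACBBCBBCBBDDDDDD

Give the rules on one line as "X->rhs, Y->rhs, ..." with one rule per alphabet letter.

  step 4 ⇒ step 5: CBBCBBCBBDDDAAAAAA ⇒ A·A·A·A·A·A·A·A·A·CBB·CBB·CBB·D·D·D·D·D·D
    A ↦ D
    B ↦ A
    C ↦ A
    D ↦ CBB

A->D, B->A, C->A, D->CBB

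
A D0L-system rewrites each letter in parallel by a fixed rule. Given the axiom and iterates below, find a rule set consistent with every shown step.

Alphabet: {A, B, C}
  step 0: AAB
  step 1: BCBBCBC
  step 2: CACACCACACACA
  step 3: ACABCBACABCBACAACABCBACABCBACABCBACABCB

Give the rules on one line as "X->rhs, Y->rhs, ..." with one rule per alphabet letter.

  step 2 ⇒ step 3: CACACCACACACA ⇒ ACA·BCB·ACA·BCB·ACA·ACA·BCB·ACA·BCB·ACA·BCB·ACA·BCB
    A ↦ BCB
    C ↦ ACA
  step 0 ⇒ step 1: AAB ⇒ BCB·BCB·C
    B ↦ C

A->BCB, B->C, C->ACA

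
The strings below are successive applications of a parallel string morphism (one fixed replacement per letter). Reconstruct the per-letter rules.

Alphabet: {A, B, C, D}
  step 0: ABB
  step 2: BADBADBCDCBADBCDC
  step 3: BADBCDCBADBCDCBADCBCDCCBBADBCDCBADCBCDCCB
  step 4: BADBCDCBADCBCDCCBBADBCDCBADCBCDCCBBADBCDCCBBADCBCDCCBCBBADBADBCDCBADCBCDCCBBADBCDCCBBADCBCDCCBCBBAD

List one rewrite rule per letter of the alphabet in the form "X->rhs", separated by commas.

  step 3 ⇒ step 4: BADBCDCBADBCDCBADCBCDCCBBADBCDCBADCBCDCCB ⇒ BAD·B·CDC·BAD·CB·CDC·CB·BAD·B·CDC·BAD·CB·CDC·CB·BAD·B·CDC·CB·BAD·CB·CDC·CB·CB·BAD·BAD·B·CDC·BAD·CB·CDC·CB·BAD·B·CDC·CB·BAD·CB·CDC·CB·CB·BAD
    A ↦ B
    B ↦ BAD
    C ↦ CB
    D ↦ CDC

A->B, B->BAD, C->CB, D->CDC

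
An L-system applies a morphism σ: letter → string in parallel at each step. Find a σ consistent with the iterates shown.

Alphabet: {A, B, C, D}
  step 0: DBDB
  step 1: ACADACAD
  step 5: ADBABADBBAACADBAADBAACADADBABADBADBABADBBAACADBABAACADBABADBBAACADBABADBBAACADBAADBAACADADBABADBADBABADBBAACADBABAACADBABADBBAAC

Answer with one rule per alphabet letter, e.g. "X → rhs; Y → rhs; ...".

  step 0 ⇒ step 1: DBDB ⇒ AC·AD·AC·AD
    B ↦ AD
    D ↦ AC
    A ↦ BA  (constrained at step 1)
    C ↦ DB  (constrained at step 1)

A->BA, B->AD, C->DB, D->AC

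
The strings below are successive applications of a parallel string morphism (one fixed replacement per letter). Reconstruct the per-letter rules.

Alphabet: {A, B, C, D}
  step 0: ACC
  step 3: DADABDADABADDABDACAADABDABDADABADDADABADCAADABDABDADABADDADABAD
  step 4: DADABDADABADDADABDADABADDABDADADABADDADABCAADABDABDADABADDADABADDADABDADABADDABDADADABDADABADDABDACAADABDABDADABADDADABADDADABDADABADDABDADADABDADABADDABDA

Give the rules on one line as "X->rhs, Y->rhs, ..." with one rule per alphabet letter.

A->DAB, B->AD, C->CAA, D->DA

  step 3 ⇒ step 4: DADABDADABADDABDACAADABDABDADABADDADABADCAADABDABDADABADDADABAD ⇒ DA·DAB·DA·DAB·AD·DA·DAB·DA·DAB·AD·DAB·DA·DA·DAB·AD·DA·DAB·CAA·DAB·DAB·DA·DAB·AD·DA·DAB·AD·DA·DAB·DA·DAB·AD·DAB·DA·DA·DAB·DA·DAB·AD·DAB·DA·CAA·DAB·DAB·DA·DAB·AD·DA·DAB·AD·DA·DAB·DA·DAB·AD·DAB·DA·DA·DAB·DA·DAB·AD·DAB·DA
    A ↦ DAB
    B ↦ AD
    C ↦ CAA
    D ↦ DA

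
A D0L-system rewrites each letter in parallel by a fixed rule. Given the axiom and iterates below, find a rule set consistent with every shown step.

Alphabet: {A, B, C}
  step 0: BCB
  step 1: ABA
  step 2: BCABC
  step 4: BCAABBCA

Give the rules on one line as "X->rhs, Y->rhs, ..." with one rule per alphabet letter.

  step 1 ⇒ step 2: ABA ⇒ BC·A·BC
    A ↦ BC
    B ↦ A
  step 0 ⇒ step 1: BCB ⇒ A·B·A
    C ↦ B

A->BC, B->A, C->B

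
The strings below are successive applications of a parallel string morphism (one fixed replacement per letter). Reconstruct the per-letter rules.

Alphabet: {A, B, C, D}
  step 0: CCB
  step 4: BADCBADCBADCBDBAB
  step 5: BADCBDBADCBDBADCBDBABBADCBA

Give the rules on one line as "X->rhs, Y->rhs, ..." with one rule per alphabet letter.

  step 4 ⇒ step 5: BADCBADCBADCBDBAB ⇒ BA·DC·B·D·BA·DC·B·D·BA·DC·B·D·BA·B·BA·DC·BA
    A ↦ DC
    B ↦ BA
    C ↦ D
    D ↦ B

A->DC, B->BA, C->D, D->B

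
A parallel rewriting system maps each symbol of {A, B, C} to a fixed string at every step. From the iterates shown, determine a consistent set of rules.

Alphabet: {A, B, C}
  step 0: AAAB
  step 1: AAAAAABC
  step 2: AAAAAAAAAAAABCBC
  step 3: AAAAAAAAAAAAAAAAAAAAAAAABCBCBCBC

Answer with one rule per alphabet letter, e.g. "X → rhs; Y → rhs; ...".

A->AA, B->BC, C->BC

  step 2 ⇒ step 3: AAAAAAAAAAAABCBC ⇒ AA·AA·AA·AA·AA·AA·AA·AA·AA·AA·AA·AA·BC·BC·BC·BC
    A ↦ AA
    B ↦ BC
    C ↦ BC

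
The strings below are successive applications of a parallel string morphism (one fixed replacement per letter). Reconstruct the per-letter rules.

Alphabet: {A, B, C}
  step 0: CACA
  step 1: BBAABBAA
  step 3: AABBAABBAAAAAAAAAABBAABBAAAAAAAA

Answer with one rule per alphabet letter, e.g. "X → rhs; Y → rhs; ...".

A->AA, B->AC, C->BB

  step 0 ⇒ step 1: CACA ⇒ BB·AA·BB·AA
    A ↦ AA
    C ↦ BB
    B ↦ AC  (constrained at step 1)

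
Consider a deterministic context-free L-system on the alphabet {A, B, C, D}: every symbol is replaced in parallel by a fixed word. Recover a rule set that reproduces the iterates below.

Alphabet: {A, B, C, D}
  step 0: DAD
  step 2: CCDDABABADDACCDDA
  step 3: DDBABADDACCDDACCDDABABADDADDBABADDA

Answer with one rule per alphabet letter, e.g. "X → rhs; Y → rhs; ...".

  step 2 ⇒ step 3: CCDDABABADDACCDDA ⇒ D·D·BA·BA·DDA·CC·DDA·CC·DDA·BA·BA·DDA·D·D·BA·BA·DDA
    A ↦ DDA
    B ↦ CC
    C ↦ D
    D ↦ BA

A->DDA, B->CC, C->D, D->BA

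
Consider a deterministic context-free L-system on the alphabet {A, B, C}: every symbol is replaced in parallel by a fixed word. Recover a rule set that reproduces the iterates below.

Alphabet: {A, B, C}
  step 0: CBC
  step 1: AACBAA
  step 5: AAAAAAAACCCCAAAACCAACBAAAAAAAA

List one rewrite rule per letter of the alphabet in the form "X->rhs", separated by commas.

  step 0 ⇒ step 1: CBC ⇒ AA·CB·AA
    B ↦ CB
    C ↦ AA
    A ↦ C  (constrained at step 1)

A->C, B->CB, C->AA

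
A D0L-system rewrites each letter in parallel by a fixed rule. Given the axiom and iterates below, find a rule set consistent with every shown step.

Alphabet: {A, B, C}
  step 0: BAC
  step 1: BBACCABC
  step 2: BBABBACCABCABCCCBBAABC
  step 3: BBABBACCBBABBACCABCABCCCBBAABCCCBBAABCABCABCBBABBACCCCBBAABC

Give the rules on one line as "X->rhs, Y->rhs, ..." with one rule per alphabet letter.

A->CC, B->BBA, C->ABC

  step 2 ⇒ step 3: BBABBACCABCABCCCBBAABC ⇒ BBA·BBA·CC·BBA·BBA·CC·ABC·ABC·CC·BBA·ABC·CC·BBA·ABC·ABC·ABC·BBA·BBA·CC·CC·BBA·ABC
    A ↦ CC
    B ↦ BBA
    C ↦ ABC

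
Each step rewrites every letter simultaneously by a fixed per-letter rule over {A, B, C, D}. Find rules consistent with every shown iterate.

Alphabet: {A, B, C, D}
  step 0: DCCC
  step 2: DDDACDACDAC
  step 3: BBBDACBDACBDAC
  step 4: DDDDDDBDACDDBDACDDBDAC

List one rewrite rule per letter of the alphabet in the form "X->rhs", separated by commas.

A->D, B->DD, C->AC, D->B

  step 3 ⇒ step 4: BBBDACBDACBDAC ⇒ DD·DD·DD·B·D·AC·DD·B·D·AC·DD·B·D·AC
    A ↦ D
    B ↦ DD
    C ↦ AC
    D ↦ B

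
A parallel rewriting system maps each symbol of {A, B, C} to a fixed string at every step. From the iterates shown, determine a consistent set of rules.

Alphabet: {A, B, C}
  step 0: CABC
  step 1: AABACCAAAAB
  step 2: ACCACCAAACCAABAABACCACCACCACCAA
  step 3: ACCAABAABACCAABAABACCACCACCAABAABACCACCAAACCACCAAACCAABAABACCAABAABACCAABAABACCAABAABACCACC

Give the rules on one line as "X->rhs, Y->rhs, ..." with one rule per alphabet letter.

  step 2 ⇒ step 3: ACCACCAAACCAABAABACCACCACCACCAA ⇒ ACC·AAB·AAB·ACC·AAB·AAB·ACC·ACC·ACC·AAB·AAB·ACC·ACC·AA·ACC·ACC·AA·ACC·AAB·AAB·ACC·AAB·AAB·ACC·AAB·AAB·ACC·AAB·AAB·ACC·ACC
    A ↦ ACC
    B ↦ AA
    C ↦ AAB

A->ACC, B->AA, C->AAB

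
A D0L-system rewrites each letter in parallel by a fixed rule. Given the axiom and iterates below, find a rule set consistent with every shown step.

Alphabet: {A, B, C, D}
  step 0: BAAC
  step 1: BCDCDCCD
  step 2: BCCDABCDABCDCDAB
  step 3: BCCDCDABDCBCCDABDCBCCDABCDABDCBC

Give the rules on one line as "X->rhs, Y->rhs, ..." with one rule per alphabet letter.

  step 2 ⇒ step 3: BCCDABCDABCDCDAB ⇒ BC·CD·CD·AB·DC·BC·CD·AB·DC·BC·CD·AB·CD·AB·DC·BC
    A ↦ DC
    B ↦ BC
    C ↦ CD
    D ↦ AB

A->DC, B->BC, C->CD, D->AB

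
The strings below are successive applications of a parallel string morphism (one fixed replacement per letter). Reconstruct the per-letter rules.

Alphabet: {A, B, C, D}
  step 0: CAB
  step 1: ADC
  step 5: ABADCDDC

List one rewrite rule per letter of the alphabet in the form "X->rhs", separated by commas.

  step 0 ⇒ step 1: CAB ⇒ A·D·C
    A ↦ D
    B ↦ C
    C ↦ A
    D ↦ AB  (constrained at step 1)

A->D, B->C, C->A, D->AB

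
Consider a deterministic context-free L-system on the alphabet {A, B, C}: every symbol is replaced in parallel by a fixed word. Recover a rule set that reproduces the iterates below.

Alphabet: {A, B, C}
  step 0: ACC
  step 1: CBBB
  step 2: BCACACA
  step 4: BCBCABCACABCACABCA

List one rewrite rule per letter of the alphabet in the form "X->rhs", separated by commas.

  step 1 ⇒ step 2: CBBB ⇒ B·CA·CA·CA
    B ↦ CA
    C ↦ B
  step 0 ⇒ step 1: ACC ⇒ CB·B·B
    A ↦ CB

A->CB, B->CA, C->B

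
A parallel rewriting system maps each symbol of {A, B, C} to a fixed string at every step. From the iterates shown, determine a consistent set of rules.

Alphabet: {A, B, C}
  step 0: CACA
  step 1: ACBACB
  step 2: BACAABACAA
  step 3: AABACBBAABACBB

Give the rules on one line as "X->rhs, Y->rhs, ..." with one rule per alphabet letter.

A->B, B->AA, C->AC

  step 2 ⇒ step 3: BACAABACAA ⇒ AA·B·AC·B·B·AA·B·AC·B·B
    A ↦ B
    B ↦ AA
    C ↦ AC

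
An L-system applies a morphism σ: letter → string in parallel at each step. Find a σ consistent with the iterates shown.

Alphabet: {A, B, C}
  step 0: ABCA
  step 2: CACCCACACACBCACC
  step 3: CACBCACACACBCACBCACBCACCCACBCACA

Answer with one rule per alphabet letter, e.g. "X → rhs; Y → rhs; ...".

A->CB, B->CC, C->CA

  step 2 ⇒ step 3: CACCCACACACBCACC ⇒ CA·CB·CA·CA·CA·CB·CA·CB·CA·CB·CA·CC·CA·CB·CA·CA
    A ↦ CB
    B ↦ CC
    C ↦ CA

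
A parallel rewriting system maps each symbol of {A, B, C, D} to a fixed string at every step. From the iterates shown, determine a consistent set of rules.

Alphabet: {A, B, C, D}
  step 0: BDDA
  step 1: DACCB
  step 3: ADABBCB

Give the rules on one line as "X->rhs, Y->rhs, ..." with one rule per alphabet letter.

A->B, B->DA, C->A, D->C

  step 0 ⇒ step 1: BDDA ⇒ DA·C·C·B
    A ↦ B
    B ↦ DA
    D ↦ C
    C ↦ A  (constrained at step 1)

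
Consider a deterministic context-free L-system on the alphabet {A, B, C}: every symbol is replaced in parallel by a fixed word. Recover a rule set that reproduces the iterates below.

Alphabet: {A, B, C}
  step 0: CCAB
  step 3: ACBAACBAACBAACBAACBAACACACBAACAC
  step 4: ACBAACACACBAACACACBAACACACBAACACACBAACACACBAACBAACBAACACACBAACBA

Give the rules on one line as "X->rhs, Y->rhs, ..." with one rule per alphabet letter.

A->AC, B->AC, C->BA

  step 3 ⇒ step 4: ACBAACBAACBAACBAACBAACACACBAACAC ⇒ AC·BA·AC·AC·AC·BA·AC·AC·AC·BA·AC·AC·AC·BA·AC·AC·AC·BA·AC·AC·AC·BA·AC·BA·AC·BA·AC·AC·AC·BA·AC·BA
    A ↦ AC
    B ↦ AC
    C ↦ BA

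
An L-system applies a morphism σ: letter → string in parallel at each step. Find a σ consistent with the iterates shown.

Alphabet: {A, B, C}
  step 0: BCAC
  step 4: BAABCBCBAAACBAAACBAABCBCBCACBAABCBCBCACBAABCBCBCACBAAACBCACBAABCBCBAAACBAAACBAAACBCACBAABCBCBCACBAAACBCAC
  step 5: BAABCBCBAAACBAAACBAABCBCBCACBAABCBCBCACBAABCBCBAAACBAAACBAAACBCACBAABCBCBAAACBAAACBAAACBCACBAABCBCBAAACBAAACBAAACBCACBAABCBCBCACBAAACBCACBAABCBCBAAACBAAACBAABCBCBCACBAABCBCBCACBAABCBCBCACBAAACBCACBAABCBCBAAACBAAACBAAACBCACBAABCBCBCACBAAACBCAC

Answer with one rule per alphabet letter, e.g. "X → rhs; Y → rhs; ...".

A->BC, B->BAA, C->AC

  step 4 ⇒ step 5: BAABCBCBAAACBAAACBAABCBCBCACBAABCBCBCACBAABCBCBCACBAAACBCACBAABCBCBAAACBAAACBAAACBCACBAABCBCBCACBAAACBCAC ⇒ BAA·BC·BC·BAA·AC·BAA·AC·BAA·BC·BC·BC·AC·BAA·BC·BC·BC·AC·BAA·BC·BC·BAA·AC·BAA·AC·BAA·AC·BC·AC·BAA·BC·BC·BAA·AC·BAA·AC·BAA·AC·BC·AC·BAA·BC·BC·BAA·AC·BAA·AC·BAA·AC·BC·AC·BAA·BC·BC·BC·AC·BAA·AC·BC·AC·BAA·BC·BC·BAA·AC·BAA·AC·BAA·BC·BC·BC·AC·BAA·BC·BC·BC·AC·BAA·BC·BC·BC·AC·BAA·AC·BC·AC·BAA·BC·BC·BAA·AC·BAA·AC·BAA·AC·BC·AC·BAA·BC·BC·BC·AC·BAA·AC·BC·AC
    A ↦ BC
    B ↦ BAA
    C ↦ AC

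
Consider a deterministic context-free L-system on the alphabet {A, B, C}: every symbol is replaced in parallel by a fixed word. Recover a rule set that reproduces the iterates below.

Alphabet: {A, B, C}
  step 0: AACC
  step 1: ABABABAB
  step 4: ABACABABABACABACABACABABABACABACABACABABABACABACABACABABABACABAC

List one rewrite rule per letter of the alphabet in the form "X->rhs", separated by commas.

A->AB, B->AC, C->AB

  step 0 ⇒ step 1: AACC ⇒ AB·AB·AB·AB
    A ↦ AB
    C ↦ AB
    B ↦ AC  (constrained at step 1)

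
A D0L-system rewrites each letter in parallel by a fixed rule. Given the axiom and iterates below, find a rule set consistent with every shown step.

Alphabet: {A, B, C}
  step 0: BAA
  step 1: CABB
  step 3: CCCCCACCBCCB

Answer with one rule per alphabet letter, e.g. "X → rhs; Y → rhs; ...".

A->B, B->CA, C->CC

  step 0 ⇒ step 1: BAA ⇒ CA·B·B
    A ↦ B
    B ↦ CA
    C ↦ CC  (constrained at step 1)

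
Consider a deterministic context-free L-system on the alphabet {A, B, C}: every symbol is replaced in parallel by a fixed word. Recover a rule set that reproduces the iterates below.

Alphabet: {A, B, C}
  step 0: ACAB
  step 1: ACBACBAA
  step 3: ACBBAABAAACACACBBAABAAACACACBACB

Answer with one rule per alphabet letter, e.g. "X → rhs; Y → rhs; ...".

  step 0 ⇒ step 1: ACAB ⇒ AC·B·AC·BAA
    A ↦ AC
    B ↦ BAA
    C ↦ B

A->AC, B->BAA, C->B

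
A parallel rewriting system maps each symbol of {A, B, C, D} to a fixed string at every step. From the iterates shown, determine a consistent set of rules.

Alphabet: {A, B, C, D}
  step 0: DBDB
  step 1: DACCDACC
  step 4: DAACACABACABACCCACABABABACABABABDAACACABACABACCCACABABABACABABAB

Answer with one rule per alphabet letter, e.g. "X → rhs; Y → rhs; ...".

A->AC, B->CC, C->AB, D->DA

  step 0 ⇒ step 1: DBDB ⇒ DA·CC·DA·CC
    B ↦ CC
    D ↦ DA
    A ↦ AC  (constrained at step 1)
    C ↦ AB  (constrained at step 1)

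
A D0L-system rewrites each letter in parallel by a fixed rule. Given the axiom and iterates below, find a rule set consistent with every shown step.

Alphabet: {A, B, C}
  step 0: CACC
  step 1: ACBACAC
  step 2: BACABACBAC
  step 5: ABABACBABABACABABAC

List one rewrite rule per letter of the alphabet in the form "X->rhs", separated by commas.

A->B, B->A, C->AC

  step 1 ⇒ step 2: ACBACAC ⇒ B·AC·A·B·AC·B·AC
    A ↦ B
    B ↦ A
    C ↦ AC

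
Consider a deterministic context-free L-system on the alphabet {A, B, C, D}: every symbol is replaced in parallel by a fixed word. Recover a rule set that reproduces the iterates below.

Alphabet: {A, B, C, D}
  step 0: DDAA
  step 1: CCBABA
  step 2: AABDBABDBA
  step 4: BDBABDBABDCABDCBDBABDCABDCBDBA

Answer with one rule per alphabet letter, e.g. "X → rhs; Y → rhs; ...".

  step 1 ⇒ step 2: CCBABA ⇒ A·A·BD·BA·BD·BA
    A ↦ BA
    B ↦ BD
    C ↦ A
  step 0 ⇒ step 1: DDAA ⇒ C·C·BA·BA
    D ↦ C

A->BA, B->BD, C->A, D->C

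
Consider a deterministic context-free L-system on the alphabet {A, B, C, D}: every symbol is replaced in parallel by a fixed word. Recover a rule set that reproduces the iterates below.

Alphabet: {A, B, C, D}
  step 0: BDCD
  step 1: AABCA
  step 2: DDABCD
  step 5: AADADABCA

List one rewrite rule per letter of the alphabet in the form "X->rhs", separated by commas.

  step 1 ⇒ step 2: AABCA ⇒ D·D·A·BC·D
    A ↦ D
    B ↦ A
    C ↦ BC
  step 0 ⇒ step 1: BDCD ⇒ A·A·BC·A
    D ↦ A

A->D, B->A, C->BC, D->A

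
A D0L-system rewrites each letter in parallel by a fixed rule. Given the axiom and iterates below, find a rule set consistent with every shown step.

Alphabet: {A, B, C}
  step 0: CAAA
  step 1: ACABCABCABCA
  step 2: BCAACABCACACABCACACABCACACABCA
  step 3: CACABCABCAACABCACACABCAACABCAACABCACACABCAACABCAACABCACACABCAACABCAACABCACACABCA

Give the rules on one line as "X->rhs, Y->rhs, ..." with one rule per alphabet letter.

A->BCA, B->C, C->ACA

  step 2 ⇒ step 3: BCAACABCACACABCACACABCACACABCA ⇒ C·ACA·BCA·BCA·ACA·BCA·C·ACA·BCA·ACA·BCA·ACA·BCA·C·ACA·BCA·ACA·BCA·ACA·BCA·C·ACA·BCA·ACA·BCA·ACA·BCA·C·ACA·BCA
    A ↦ BCA
    B ↦ C
    C ↦ ACA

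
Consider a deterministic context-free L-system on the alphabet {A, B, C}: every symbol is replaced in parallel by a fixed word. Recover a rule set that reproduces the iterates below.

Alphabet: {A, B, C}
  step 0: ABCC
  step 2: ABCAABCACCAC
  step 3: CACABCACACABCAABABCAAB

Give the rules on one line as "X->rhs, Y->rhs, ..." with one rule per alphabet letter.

A->CA, B->C, C->AB

  step 2 ⇒ step 3: ABCAABCACCAC ⇒ CA·C·AB·CA·CA·C·AB·CA·AB·AB·CA·AB
    A ↦ CA
    B ↦ C
    C ↦ AB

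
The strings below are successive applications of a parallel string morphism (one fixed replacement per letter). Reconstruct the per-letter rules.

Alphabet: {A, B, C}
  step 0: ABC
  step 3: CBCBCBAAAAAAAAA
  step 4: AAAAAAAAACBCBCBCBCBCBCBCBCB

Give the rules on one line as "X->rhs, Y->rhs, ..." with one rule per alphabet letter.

  step 3 ⇒ step 4: CBCBCBAAAAAAAAA ⇒ AA·A·AA·A·AA·A·CB·CB·CB·CB·CB·CB·CB·CB·CB
    A ↦ CB
    B ↦ A
    C ↦ AA

A->CB, B->A, C->AA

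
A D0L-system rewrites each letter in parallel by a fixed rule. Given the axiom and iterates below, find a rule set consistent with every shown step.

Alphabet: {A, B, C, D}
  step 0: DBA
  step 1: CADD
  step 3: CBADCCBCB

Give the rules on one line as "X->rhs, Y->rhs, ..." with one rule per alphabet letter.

A->D, B->AD, C->CB, D->C

  step 0 ⇒ step 1: DBA ⇒ C·AD·D
    A ↦ D
    B ↦ AD
    D ↦ C
    C ↦ CB  (constrained at step 1)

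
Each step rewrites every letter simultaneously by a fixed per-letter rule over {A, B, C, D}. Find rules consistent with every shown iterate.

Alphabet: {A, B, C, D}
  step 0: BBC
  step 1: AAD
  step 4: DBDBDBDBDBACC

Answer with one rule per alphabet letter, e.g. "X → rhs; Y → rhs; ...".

A->CC, B->A, C->D, D->DB

  step 0 ⇒ step 1: BBC ⇒ A·A·D
    B ↦ A
    C ↦ D
    A ↦ CC  (constrained at step 1)
    D ↦ DB  (constrained at step 1)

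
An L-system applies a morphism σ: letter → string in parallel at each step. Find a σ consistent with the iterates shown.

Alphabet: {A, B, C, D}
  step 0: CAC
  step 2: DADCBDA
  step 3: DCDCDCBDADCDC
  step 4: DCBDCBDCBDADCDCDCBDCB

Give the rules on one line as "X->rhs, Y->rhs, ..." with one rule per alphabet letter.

A->DC, B->DA, C->B, D->DC

  step 3 ⇒ step 4: DCDCDCBDADCDC ⇒ DC·B·DC·B·DC·B·DA·DC·DC·DC·B·DC·B
    A ↦ DC
    B ↦ DA
    C ↦ B
    D ↦ DC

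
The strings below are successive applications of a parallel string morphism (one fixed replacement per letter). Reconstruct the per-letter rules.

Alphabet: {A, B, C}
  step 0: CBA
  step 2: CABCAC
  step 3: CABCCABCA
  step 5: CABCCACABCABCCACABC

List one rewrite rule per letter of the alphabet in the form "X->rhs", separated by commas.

  step 2 ⇒ step 3: CABCAC ⇒ CA·B·C·CA·B·CA
    A ↦ B
    B ↦ C
    C ↦ CA

A->B, B->C, C->CA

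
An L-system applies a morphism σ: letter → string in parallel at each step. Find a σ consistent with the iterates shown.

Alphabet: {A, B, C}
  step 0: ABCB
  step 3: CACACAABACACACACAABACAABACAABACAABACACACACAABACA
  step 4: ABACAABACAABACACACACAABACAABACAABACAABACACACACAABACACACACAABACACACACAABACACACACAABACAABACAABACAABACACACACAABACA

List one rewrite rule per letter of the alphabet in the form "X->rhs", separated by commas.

  step 3 ⇒ step 4: CACACAABACACACACAABACAABACAABACAABACACACACAABACA ⇒ ABA·CA·ABA·CA·ABA·CA·CA·CA·CA·ABA·CA·ABA·CA·ABA·CA·ABA·CA·CA·CA·CA·ABA·CA·CA·CA·CA·ABA·CA·CA·CA·CA·ABA·CA·CA·CA·CA·ABA·CA·ABA·CA·ABA·CA·ABA·CA·CA·CA·CA·ABA·CA
    A ↦ CA
    B ↦ CA
    C ↦ ABA

A->CA, B->CA, C->ABA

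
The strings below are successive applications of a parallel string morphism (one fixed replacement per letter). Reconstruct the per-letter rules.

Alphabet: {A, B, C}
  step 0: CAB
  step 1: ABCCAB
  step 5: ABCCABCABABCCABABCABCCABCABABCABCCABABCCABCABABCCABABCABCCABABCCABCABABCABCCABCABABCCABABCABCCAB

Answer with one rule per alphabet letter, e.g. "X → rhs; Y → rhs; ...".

  step 0 ⇒ step 1: CAB ⇒ ABC·C·AB
    A ↦ C
    B ↦ AB
    C ↦ ABC

A->C, B->AB, C->ABC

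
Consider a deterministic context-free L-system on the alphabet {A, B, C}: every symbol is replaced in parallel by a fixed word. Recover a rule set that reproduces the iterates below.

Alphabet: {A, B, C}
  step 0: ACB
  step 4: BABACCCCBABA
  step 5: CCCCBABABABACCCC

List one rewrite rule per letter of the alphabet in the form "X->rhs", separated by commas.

  step 4 ⇒ step 5: BABACCCCBABA ⇒ C·C·C·C·BA·BA·BA·BA·C·C·C·C
    A ↦ C
    B ↦ C
    C ↦ BA

A->C, B->C, C->BA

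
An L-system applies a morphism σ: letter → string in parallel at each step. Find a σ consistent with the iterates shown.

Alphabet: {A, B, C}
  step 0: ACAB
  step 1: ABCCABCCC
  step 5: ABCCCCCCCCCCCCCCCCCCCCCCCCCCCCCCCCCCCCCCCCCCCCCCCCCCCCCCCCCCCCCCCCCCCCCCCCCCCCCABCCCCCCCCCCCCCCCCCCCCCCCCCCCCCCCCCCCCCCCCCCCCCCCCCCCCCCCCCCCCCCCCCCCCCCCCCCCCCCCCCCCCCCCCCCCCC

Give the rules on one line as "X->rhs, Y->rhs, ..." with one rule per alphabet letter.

  step 0 ⇒ step 1: ACAB ⇒ AB·CC·AB·CCC
    A ↦ AB
    B ↦ CCC
    C ↦ CC

A->AB, B->CCC, C->CC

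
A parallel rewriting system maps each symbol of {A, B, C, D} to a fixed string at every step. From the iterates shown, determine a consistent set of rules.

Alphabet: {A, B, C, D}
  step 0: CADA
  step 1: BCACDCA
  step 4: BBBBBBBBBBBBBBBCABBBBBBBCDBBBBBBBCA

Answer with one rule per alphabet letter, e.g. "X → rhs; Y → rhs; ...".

A->CA, B->BB, C->B, D->CD

  step 0 ⇒ step 1: CADA ⇒ B·CA·CD·CA
    A ↦ CA
    C ↦ B
    D ↦ CD
    B ↦ BB  (constrained at step 1)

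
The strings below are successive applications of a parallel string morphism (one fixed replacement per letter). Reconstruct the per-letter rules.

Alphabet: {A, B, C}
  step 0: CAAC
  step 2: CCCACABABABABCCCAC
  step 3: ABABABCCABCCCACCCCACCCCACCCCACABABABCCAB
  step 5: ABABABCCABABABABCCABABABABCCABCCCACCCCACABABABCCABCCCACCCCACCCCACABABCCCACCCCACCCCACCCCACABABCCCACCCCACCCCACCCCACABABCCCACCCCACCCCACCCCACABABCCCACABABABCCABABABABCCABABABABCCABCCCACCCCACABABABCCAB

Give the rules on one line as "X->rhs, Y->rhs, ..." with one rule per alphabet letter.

A->CC, B->CAC, C->AB

  step 2 ⇒ step 3: CCCACABABABABCCCAC ⇒ AB·AB·AB·CC·AB·CC·CAC·CC·CAC·CC·CAC·CC·CAC·AB·AB·AB·CC·AB
    A ↦ CC
    B ↦ CAC
    C ↦ AB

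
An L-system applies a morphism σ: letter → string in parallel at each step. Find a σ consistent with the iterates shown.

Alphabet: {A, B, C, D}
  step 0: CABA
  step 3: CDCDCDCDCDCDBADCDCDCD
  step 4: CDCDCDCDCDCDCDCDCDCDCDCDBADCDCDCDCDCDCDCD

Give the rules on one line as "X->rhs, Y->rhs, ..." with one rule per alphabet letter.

  step 3 ⇒ step 4: CDCDCDCDCDCDBADCDCDCD ⇒ CD·CD·CD·CD·CD·CD·CD·CD·CD·CD·CD·CD·BA·D·CD·CD·CD·CD·CD·CD·CD
    A ↦ D
    B ↦ BA
    C ↦ CD
    D ↦ CD

A->D, B->BA, C->CD, D->CD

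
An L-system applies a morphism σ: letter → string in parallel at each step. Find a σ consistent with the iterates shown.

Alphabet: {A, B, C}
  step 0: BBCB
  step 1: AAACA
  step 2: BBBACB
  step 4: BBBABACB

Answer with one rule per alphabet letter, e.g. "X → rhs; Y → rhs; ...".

  step 1 ⇒ step 2: AAACA ⇒ B·B·B·AC·B
    A ↦ B
    C ↦ AC
  step 0 ⇒ step 1: BBCB ⇒ A·A·AC·A
    B ↦ A

A->B, B->A, C->AC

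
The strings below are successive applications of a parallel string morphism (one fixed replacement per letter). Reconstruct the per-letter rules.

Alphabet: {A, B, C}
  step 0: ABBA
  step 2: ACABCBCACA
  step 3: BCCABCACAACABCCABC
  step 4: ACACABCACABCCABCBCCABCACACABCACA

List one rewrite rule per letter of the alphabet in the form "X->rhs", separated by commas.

  step 3 ⇒ step 4: BCCABCACAACABCCABC ⇒ A·CA·CA·BC·A·CA·BC·CA·BC·BC·CA·BC·A·CA·CA·BC·A·CA
    A ↦ BC
    B ↦ A
    C ↦ CA

A->BC, B->A, C->CA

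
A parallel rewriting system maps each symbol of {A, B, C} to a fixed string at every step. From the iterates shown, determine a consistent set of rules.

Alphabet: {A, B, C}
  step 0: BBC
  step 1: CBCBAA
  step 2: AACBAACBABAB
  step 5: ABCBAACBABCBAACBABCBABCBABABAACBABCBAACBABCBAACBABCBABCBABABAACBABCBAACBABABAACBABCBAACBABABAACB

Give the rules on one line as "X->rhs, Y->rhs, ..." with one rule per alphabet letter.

A->AB, B->CB, C->AA

  step 1 ⇒ step 2: CBCBAA ⇒ AA·CB·AA·CB·AB·AB
    A ↦ AB
    B ↦ CB
    C ↦ AA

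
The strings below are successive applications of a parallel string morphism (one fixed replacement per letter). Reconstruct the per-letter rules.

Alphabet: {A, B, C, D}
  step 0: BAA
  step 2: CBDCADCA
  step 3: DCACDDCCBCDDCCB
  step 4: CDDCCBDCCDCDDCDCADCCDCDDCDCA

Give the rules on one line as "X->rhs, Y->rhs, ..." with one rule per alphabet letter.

  step 3 ⇒ step 4: DCACDDCCBCDDCCB ⇒ CD·DC·CB·DC·CD·CD·DC·DC·A·DC·CD·CD·DC·DC·A
    A ↦ CB
    B ↦ A
    C ↦ DC
    D ↦ CD

A->CB, B->A, C->DC, D->CD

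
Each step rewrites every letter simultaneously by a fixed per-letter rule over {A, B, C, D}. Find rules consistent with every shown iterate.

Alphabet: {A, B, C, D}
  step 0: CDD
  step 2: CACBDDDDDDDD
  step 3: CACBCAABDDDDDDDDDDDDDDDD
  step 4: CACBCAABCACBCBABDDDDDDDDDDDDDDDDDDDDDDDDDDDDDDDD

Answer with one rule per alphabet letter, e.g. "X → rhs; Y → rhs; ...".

  step 3 ⇒ step 4: CACBCAABDDDDDDDDDDDDDDDD ⇒ CA·CB·CA·AB·CA·CB·CB·AB·DD·DD·DD·DD·DD·DD·DD·DD·DD·DD·DD·DD·DD·DD·DD·DD
    A ↦ CB
    B ↦ AB
    C ↦ CA
    D ↦ DD

A->CB, B->AB, C->CA, D->DD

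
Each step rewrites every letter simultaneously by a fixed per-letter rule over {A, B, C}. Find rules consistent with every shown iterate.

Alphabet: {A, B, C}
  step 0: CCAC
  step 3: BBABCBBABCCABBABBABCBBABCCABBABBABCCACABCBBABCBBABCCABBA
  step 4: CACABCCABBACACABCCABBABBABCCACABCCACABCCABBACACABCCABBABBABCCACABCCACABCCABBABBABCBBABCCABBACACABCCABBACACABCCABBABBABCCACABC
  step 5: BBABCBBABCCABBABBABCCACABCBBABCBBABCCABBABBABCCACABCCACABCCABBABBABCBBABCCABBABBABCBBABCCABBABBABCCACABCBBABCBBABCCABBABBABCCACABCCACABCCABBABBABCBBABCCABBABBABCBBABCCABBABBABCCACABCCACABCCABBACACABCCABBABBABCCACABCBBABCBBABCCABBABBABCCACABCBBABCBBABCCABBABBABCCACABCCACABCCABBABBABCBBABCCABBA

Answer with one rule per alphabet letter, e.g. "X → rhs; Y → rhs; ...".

  step 4 ⇒ step 5: CACABCCABBACACABCCABBABBABCCACABCCACABCCABBACACABCCABBABBABCCACABCCACABCCABBABBABCBBABCCABBACACABCCABBACACABCCABBABBABCCACABC ⇒ BBA·BC·BBA·BC·CA·BBA·BBA·BC·CA·CA·BC·BBA·BC·BBA·BC·CA·BBA·BBA·BC·CA·CA·BC·CA·CA·BC·CA·BBA·BBA·BC·BBA·BC·CA·BBA·BBA·BC·BBA·BC·CA·BBA·BBA·BC·CA·CA·BC·BBA·BC·BBA·BC·CA·BBA·BBA·BC·CA·CA·BC·CA·CA·BC·CA·BBA·BBA·BC·BBA·BC·CA·BBA·BBA·BC·BBA·BC·CA·BBA·BBA·BC·CA·CA·BC·CA·CA·BC·CA·BBA·CA·CA·BC·CA·BBA·BBA·BC·CA·CA·BC·BBA·BC·BBA·BC·CA·BBA·BBA·BC·CA·CA·BC·BBA·BC·BBA·BC·CA·BBA·BBA·BC·CA·CA·BC·CA·CA·BC·CA·BBA·BBA·BC·BBA·BC·CA·BBA
    A ↦ BC
    B ↦ CA
    C ↦ BBA

A->BC, B->CA, C->BBA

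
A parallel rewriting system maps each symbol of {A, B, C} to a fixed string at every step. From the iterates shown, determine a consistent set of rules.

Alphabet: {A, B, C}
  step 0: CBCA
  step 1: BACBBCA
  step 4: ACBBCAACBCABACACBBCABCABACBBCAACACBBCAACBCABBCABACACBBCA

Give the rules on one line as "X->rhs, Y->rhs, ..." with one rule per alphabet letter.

A->BCA, B->AC, C->B

  step 0 ⇒ step 1: CBCA ⇒ B·AC·B·BCA
    A ↦ BCA
    B ↦ AC
    C ↦ B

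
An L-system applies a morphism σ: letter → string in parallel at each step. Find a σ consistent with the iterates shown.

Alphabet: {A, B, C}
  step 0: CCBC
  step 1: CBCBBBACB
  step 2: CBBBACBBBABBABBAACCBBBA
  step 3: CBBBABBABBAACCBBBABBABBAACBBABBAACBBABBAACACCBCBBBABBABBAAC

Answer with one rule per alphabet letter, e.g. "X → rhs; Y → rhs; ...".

  step 2 ⇒ step 3: CBBBACBBBABBABBAACCBBBA ⇒ CB·BBA·BBA·BBA·AC·CB·BBA·BBA·BBA·AC·BBA·BBA·AC·BBA·BBA·AC·AC·CB·CB·BBA·BBA·BBA·AC
    A ↦ AC
    B ↦ BBA
    C ↦ CB

A->AC, B->BBA, C->CB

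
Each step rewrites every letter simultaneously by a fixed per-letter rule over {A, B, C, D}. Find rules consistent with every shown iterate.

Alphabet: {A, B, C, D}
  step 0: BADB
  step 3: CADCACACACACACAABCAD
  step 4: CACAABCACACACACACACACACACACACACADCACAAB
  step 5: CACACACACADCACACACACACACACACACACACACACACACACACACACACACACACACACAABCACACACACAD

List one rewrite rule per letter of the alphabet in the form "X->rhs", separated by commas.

  step 4 ⇒ step 5: CACAABCACACACACACACACACACACACACADCACAAB ⇒ CA·CA·CA·CA·CA·D·CA·CA·CA·CA·CA·CA·CA·CA·CA·CA·CA·CA·CA·CA·CA·CA·CA·CA·CA·CA·CA·CA·CA·CA·CA·CA·AB·CA·CA·CA·CA·CA·D
    A ↦ CA
    B ↦ D
    C ↦ CA
    D ↦ AB

A->CA, B->D, C->CA, D->AB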